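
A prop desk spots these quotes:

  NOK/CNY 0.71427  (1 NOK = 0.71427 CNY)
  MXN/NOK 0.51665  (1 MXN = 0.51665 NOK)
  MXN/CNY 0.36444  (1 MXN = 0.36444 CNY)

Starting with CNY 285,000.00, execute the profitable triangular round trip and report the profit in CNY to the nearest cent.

Profitable loop is CNY → MXN → NOK → CNY:
CNY 285,000.00 ÷ 0.36444 = MXN 782,021.73
MXN 782,021.73 × 0.51665 = NOK 404,031.53
NOK 404,031.53 × 0.71427 = CNY 288,587.60
Profit = CNY 288,587.60 − CNY 285,000.00

Profit: CNY 3,587.60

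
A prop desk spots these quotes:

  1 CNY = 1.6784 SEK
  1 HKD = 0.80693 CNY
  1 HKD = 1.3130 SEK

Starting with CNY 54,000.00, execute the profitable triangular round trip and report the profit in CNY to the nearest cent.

Profit: CNY 1,700.66

Profitable loop is CNY → SEK → HKD → CNY:
CNY 54,000.00 × 1.6784 = SEK 90,633.60
SEK 90,633.60 ÷ 1.3130 = HKD 69,027.88
HKD 69,027.88 × 0.80693 = CNY 55,700.66
Profit = CNY 55,700.66 − CNY 54,000.00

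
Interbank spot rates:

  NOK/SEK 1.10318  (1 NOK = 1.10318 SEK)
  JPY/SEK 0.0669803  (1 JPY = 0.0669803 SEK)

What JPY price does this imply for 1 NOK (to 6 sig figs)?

1 NOK × 1.10318 = 1.10318 SEK
1.10318 SEK ÷ 0.0669803 = 16.4702 JPY

NOK/JPY = 16.4702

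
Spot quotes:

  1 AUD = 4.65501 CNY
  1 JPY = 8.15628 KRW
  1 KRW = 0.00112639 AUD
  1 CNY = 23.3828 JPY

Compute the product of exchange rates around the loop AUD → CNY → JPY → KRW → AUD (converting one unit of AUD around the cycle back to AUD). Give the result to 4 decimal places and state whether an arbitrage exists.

1.0000 (no arbitrage)

Around AUD → CNY → JPY → KRW → AUD: 1 × 4.65501 × 23.3828 × 8.15628 × 0.00112639 = 0.999996
Product ≈ 1 (deviation 0.000%, within rounding noise).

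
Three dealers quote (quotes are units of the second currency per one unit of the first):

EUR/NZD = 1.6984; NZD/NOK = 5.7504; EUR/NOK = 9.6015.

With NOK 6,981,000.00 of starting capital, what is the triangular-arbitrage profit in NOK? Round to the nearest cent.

Profitable loop is NOK → EUR → NZD → NOK:
NOK 6,981,000.00 ÷ 9.6015 = EUR 727,073.89
EUR 727,073.89 × 1.6984 = NZD 1,234,862.30
NZD 1,234,862.30 × 5.7504 = NOK 7,100,952.19
Profit = NOK 7,100,952.19 − NOK 6,981,000.00

Profit: NOK 119,952.19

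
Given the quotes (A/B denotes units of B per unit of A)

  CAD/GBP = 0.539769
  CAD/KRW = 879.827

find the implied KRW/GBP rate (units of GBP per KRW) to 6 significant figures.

1 KRW ÷ 879.827 = 0.00113659 CAD
0.00113659 CAD × 0.539769 = 0.000613494 GBP

KRW/GBP = 0.000613494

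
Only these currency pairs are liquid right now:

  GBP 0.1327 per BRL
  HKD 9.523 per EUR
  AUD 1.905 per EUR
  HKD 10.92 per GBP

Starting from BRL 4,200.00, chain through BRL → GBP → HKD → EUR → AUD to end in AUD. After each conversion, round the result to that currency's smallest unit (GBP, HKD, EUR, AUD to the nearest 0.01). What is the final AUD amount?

BRL 4,200.00 × 0.1327 = GBP 557.34
GBP 557.34 × 10.92 = HKD 6,086.15
HKD 6,086.15 ÷ 9.523 = EUR 639.10
EUR 639.10 × 1.905 = AUD 1,217.49

AUD 1,217.49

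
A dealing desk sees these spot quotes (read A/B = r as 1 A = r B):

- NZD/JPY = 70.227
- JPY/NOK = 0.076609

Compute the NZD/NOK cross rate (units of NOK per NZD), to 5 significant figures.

1 NZD × 70.227 = 70.227 JPY
70.227 JPY × 0.076609 = 5.38002 NOK

NZD/NOK = 5.3800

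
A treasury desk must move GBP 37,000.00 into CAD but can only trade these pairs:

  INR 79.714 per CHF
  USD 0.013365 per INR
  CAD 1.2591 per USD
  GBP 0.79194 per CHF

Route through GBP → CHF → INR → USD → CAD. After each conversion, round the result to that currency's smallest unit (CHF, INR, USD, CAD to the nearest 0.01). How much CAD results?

CAD 62,671.95

GBP 37,000.00 ÷ 0.79194 = CHF 46,720.71
CHF 46,720.71 × 79.714 = INR 3,724,294.68
INR 3,724,294.68 × 0.013365 = USD 49,775.20
USD 49,775.20 × 1.2591 = CAD 62,671.95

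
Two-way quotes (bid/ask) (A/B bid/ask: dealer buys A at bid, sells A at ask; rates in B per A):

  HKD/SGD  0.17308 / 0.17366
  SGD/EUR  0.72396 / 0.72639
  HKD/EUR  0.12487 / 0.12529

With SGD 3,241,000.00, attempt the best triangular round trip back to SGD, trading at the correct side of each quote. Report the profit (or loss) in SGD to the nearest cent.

Best loop SGD → EUR → HKD → SGD:
SGD 3,241,000.00 × 0.72396 (sell SGD at bid) = EUR 2,346,354.36
EUR 2,346,354.36 ÷ 0.12529 (buy HKD at ask) = HKD 18,727,387.34
HKD 18,727,387.34 × 0.17308 (sell HKD at bid) = SGD 3,241,336.20

Net profit: SGD 336.20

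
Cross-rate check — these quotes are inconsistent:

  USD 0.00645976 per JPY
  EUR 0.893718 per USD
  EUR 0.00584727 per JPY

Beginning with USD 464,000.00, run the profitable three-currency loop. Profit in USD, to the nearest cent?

Profitable loop is USD → JPY → EUR → USD:
USD 464,000.00 ÷ 0.00645976 = JPY 71,829,294
JPY 71,829,294 × 0.00584727 = EUR 420,005.28
EUR 420,005.28 ÷ 0.893718 = USD 469,952.80
Profit = USD 469,952.80 − USD 464,000.00

Profit: USD 5,952.80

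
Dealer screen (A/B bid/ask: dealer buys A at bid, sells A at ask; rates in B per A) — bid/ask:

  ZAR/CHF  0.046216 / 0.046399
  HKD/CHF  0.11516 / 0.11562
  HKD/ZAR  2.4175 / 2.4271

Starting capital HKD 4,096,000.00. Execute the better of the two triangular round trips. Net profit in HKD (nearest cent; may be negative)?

Best loop HKD → CHF → ZAR → HKD:
HKD 4,096,000.00 × 0.11516 (sell HKD at bid) = CHF 471,695.36
CHF 471,695.36 ÷ 0.046399 (buy ZAR at ask) = ZAR 10,166,067.37
ZAR 10,166,067.37 ÷ 2.4271 (buy HKD at ask) = HKD 4,188,565.52

Net profit: HKD 92,565.52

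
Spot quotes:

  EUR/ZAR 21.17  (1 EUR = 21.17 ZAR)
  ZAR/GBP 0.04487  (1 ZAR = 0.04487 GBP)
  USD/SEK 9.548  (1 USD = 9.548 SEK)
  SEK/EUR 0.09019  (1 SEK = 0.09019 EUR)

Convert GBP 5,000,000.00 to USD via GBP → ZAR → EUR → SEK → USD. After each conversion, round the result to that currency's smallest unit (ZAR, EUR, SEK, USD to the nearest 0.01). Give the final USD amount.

USD 6,112,547.96

GBP 5,000,000.00 ÷ 0.04487 = ZAR 111,433,028.75
ZAR 111,433,028.75 ÷ 21.17 = EUR 5,263,723.61
EUR 5,263,723.61 ÷ 0.09019 = SEK 58,362,607.94
SEK 58,362,607.94 ÷ 9.548 = USD 6,112,547.96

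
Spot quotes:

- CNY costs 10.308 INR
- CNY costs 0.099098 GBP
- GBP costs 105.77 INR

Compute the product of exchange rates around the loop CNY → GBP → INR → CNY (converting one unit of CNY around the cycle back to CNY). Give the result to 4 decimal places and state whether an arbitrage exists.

Around CNY → GBP → INR → CNY: 1 × 0.099098 × 105.77 ÷ 10.308 = 1.016841
Product > 1; profitable direction is CNY → GBP → INR → CNY.

1.0168 (arbitrage exists)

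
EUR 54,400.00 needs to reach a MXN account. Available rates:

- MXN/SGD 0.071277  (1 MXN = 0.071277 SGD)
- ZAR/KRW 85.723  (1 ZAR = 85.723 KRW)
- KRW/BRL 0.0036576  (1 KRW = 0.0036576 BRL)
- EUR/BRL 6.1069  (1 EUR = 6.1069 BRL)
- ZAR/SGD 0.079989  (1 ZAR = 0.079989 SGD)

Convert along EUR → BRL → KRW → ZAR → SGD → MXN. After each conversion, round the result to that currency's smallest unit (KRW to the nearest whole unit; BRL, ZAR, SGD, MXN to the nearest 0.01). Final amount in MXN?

MXN 1,189,068.84

EUR 54,400.00 × 6.1069 = BRL 332,215.36
BRL 332,215.36 ÷ 0.0036576 = KRW 90,828,784
KRW 90,828,784 ÷ 85.723 = ZAR 1,059,561.42
ZAR 1,059,561.42 × 0.079989 = SGD 84,753.26
SGD 84,753.26 ÷ 0.071277 = MXN 1,189,068.84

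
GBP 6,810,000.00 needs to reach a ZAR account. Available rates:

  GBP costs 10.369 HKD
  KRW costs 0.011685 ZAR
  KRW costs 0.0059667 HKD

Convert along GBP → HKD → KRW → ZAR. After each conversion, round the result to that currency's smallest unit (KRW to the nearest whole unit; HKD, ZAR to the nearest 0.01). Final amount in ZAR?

GBP 6,810,000.00 × 10.369 = HKD 70,612,890.00
HKD 70,612,890.00 ÷ 0.0059667 = KRW 11,834,496,455
KRW 11,834,496,455 × 0.011685 = ZAR 138,286,091.08

ZAR 138,286,091.08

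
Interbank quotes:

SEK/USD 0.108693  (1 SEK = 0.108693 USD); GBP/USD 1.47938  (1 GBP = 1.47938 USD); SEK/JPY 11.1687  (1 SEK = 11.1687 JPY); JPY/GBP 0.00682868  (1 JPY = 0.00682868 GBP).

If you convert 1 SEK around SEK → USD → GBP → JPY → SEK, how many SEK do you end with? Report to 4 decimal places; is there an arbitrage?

Around SEK → USD → GBP → JPY → SEK: 1 × 0.108693 ÷ 1.47938 ÷ 0.00682868 ÷ 11.1687 = 0.963346
Product < 1; profitable direction is SEK → JPY → GBP → USD → SEK.

0.9633 (arbitrage exists)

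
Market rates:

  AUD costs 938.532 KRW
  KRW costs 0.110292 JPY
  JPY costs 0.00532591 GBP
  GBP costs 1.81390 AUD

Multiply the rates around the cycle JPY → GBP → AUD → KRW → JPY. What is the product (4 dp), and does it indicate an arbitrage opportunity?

Around JPY → GBP → AUD → KRW → JPY: 1 × 0.00532591 × 1.81390 × 938.532 × 0.110292 = 1.000001
Product ≈ 1 (deviation 0.000%, within rounding noise).

1.0000 (no arbitrage)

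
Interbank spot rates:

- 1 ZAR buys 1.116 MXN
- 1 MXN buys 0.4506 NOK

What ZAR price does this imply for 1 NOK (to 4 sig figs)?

1 NOK ÷ 0.4506 = 2.21926 MXN
2.21926 MXN ÷ 1.116 = 1.98859 ZAR

NOK/ZAR = 1.989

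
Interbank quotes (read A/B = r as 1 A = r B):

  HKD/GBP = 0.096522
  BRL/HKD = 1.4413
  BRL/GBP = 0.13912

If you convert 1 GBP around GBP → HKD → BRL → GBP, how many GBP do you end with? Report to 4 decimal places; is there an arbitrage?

1.0000 (no arbitrage)

Around GBP → HKD → BRL → GBP: 1 ÷ 0.096522 ÷ 1.4413 × 0.13912 = 1.000020
Product ≈ 1 (deviation 0.002%, within rounding noise).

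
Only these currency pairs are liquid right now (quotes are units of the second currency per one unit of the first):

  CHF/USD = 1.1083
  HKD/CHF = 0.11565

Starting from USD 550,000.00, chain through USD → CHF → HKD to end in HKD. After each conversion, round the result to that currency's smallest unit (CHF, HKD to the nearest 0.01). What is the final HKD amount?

USD 550,000.00 ÷ 1.1083 = CHF 496,255.53
CHF 496,255.53 ÷ 0.11565 = HKD 4,291,011.93

HKD 4,291,011.93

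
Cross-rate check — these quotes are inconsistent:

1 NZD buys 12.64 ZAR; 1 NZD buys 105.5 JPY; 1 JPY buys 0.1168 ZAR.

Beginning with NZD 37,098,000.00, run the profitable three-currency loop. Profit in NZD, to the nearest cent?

Profitable loop is NZD → ZAR → JPY → NZD:
NZD 37,098,000.00 × 12.64 = ZAR 468,918,720.00
ZAR 468,918,720.00 ÷ 0.1168 = JPY 4,014,715,068
JPY 4,014,715,068 ÷ 105.5 = NZD 38,054,171.27
Profit = NZD 38,054,171.27 − NZD 37,098,000.00

Profit: NZD 956,171.27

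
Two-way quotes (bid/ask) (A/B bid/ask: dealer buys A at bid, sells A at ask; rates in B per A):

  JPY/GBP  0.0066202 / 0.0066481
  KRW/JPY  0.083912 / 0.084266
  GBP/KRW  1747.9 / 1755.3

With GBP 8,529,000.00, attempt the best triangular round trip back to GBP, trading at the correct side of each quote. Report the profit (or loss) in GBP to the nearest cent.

Net profit: GBP 144,549.06

Best loop GBP → JPY → KRW → GBP:
GBP 8,529,000.00 ÷ 0.0066481 (buy JPY at ask) = JPY 1,282,922,940
JPY 1,282,922,940 ÷ 0.084266 (buy KRW at ask) = KRW 15,224,680,659
KRW 15,224,680,659 ÷ 1755.3 (buy GBP at ask) = GBP 8,673,549.06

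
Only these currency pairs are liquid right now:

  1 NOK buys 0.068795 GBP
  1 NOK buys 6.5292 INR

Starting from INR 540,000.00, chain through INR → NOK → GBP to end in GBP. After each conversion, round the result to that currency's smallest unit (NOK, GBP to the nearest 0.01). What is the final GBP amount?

GBP 5,689.72

INR 540,000.00 ÷ 6.5292 = NOK 82,705.39
NOK 82,705.39 × 0.068795 = GBP 5,689.72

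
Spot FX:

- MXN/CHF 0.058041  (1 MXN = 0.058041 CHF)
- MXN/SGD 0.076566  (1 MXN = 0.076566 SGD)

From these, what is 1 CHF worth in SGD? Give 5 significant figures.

1 CHF ÷ 0.058041 = 17.2292 MXN
17.2292 MXN × 0.076566 = 1.31917 SGD

CHF/SGD = 1.3192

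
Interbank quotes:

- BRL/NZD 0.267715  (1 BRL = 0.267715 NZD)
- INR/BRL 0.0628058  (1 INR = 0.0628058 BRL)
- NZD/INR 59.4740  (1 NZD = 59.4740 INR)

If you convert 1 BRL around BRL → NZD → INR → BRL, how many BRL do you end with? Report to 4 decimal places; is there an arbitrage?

1.0000 (no arbitrage)

Around BRL → NZD → INR → BRL: 1 × 0.267715 × 59.4740 × 0.0628058 = 0.999999
Product ≈ 1 (deviation 0.000%, within rounding noise).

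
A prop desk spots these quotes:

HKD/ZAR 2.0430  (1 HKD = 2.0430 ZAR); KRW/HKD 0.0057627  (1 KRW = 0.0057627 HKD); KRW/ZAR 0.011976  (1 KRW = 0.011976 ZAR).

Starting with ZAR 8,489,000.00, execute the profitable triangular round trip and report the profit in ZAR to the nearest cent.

Profitable loop is ZAR → HKD → KRW → ZAR:
ZAR 8,489,000.00 ÷ 2.0430 = HKD 4,155,163.97
HKD 4,155,163.97 ÷ 0.0057627 = KRW 721,044,645
KRW 721,044,645 × 0.011976 = ZAR 8,635,230.67
Profit = ZAR 8,635,230.67 − ZAR 8,489,000.00

Profit: ZAR 146,230.67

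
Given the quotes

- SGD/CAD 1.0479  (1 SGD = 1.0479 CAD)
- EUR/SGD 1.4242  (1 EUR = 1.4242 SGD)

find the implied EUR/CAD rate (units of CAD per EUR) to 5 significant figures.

1 EUR × 1.4242 = 1.4242 SGD
1.4242 SGD × 1.0479 = 1.49242 CAD

EUR/CAD = 1.4924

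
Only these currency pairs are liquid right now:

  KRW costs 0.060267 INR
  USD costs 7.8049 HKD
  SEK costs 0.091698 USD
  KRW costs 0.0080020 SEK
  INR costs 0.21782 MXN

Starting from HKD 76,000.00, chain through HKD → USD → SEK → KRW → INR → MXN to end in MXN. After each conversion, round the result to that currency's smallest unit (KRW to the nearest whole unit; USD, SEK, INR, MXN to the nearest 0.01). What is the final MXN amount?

HKD 76,000.00 ÷ 7.8049 = USD 9,737.47
USD 9,737.47 ÷ 0.091698 = SEK 106,190.65
SEK 106,190.65 ÷ 0.0080020 = KRW 13,270,514
KRW 13,270,514 × 0.060267 = INR 799,774.07
INR 799,774.07 × 0.21782 = MXN 174,206.79

MXN 174,206.79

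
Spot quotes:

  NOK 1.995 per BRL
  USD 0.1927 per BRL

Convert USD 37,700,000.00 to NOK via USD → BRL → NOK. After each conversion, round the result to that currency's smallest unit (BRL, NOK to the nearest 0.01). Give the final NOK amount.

NOK 390,303,580.70

USD 37,700,000.00 ÷ 0.1927 = BRL 195,640,892.58
BRL 195,640,892.58 × 1.995 = NOK 390,303,580.70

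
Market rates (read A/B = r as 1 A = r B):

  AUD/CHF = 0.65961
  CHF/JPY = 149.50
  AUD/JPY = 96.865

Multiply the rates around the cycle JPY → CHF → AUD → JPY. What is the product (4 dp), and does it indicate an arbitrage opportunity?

Around JPY → CHF → AUD → JPY: 1 ÷ 149.50 ÷ 0.65961 × 96.865 = 0.982287
Product < 1; profitable direction is JPY → AUD → CHF → JPY.

0.9823 (arbitrage exists)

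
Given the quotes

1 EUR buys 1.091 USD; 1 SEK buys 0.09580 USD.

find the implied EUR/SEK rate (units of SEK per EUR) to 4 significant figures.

EUR/SEK = 11.39

1 EUR × 1.091 = 1.091 USD
1.091 USD ÷ 0.09580 = 11.3883 SEK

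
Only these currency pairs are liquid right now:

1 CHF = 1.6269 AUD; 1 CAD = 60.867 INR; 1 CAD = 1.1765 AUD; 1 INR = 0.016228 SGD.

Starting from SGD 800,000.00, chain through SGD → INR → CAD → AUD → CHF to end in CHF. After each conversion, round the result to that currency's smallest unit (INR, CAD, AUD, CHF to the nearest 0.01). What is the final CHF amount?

SGD 800,000.00 ÷ 0.016228 = INR 49,297,510.48
INR 49,297,510.48 ÷ 60.867 = CAD 809,921.80
CAD 809,921.80 × 1.1765 = AUD 952,873.00
AUD 952,873.00 ÷ 1.6269 = CHF 585,698.57

CHF 585,698.57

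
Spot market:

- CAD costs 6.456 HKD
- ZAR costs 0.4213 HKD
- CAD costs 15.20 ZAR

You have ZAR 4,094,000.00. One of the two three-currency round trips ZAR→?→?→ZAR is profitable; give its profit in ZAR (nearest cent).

Profit: ZAR 33,397.65

Profitable loop is ZAR → CAD → HKD → ZAR:
ZAR 4,094,000.00 ÷ 15.20 = CAD 269,342.11
CAD 269,342.11 × 6.456 = HKD 1,738,872.63
HKD 1,738,872.63 ÷ 0.4213 = ZAR 4,127,397.65
Profit = ZAR 4,127,397.65 − ZAR 4,094,000.00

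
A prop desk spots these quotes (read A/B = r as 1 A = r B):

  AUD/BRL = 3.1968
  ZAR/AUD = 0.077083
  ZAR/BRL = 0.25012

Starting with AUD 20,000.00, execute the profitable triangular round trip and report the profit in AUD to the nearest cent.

Profitable loop is AUD → ZAR → BRL → AUD:
AUD 20,000.00 ÷ 0.077083 = ZAR 259,460.58
ZAR 259,460.58 × 0.25012 = BRL 64,896.28
BRL 64,896.28 ÷ 3.1968 = AUD 20,300.39
Profit = AUD 20,300.39 − AUD 20,000.00

Profit: AUD 300.39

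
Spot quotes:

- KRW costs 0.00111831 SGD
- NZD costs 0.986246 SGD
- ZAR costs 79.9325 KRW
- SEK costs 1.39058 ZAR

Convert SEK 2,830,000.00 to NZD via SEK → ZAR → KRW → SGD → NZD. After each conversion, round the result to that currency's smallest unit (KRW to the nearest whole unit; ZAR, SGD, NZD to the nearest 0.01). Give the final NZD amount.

SEK 2,830,000.00 × 1.39058 = ZAR 3,935,341.40
ZAR 3,935,341.40 × 79.9325 = KRW 314,561,676
KRW 314,561,676 × 0.00111831 = SGD 351,777.47
SGD 351,777.47 ÷ 0.986246 = NZD 356,683.29

NZD 356,683.29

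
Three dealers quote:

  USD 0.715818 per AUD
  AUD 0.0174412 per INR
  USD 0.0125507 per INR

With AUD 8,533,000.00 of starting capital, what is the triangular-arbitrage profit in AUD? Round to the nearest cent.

Profit: AUD 45,092.34

Profitable loop is AUD → INR → USD → AUD:
AUD 8,533,000.00 ÷ 0.0174412 = INR 489,243,859.37
INR 489,243,859.37 × 0.0125507 = USD 6,140,352.91
USD 6,140,352.91 ÷ 0.715818 = AUD 8,578,092.34
Profit = AUD 8,578,092.34 − AUD 8,533,000.00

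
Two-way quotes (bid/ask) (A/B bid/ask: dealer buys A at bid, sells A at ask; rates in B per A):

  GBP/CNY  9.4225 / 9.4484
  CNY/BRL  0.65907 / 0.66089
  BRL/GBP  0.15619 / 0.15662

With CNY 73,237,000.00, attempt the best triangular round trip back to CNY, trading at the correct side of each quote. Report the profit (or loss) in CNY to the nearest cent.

Net profit: CNY 1,648,179.46

Best loop CNY → GBP → BRL → CNY:
CNY 73,237,000.00 ÷ 9.4484 (buy GBP at ask) = GBP 7,751,259.47
GBP 7,751,259.47 ÷ 0.15662 (buy BRL at ask) = BRL 49,490,866.25
BRL 49,490,866.25 ÷ 0.66089 (buy CNY at ask) = CNY 74,885,179.46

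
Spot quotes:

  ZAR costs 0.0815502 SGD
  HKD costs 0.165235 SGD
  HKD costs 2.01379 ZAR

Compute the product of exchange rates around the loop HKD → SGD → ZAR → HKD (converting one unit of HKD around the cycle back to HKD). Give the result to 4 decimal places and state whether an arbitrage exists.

Around HKD → SGD → ZAR → HKD: 1 × 0.165235 ÷ 0.0815502 ÷ 2.01379 = 1.006150
Product > 1; profitable direction is HKD → SGD → ZAR → HKD.

1.0062 (arbitrage exists)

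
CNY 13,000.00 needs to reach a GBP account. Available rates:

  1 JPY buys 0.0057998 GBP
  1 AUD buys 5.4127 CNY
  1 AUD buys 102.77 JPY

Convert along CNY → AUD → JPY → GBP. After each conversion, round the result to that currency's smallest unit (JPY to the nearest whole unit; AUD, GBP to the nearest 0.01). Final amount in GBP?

GBP 1,431.56

CNY 13,000.00 ÷ 5.4127 = AUD 2,401.76
AUD 2,401.76 × 102.77 = JPY 246,829
JPY 246,829 × 0.0057998 = GBP 1,431.56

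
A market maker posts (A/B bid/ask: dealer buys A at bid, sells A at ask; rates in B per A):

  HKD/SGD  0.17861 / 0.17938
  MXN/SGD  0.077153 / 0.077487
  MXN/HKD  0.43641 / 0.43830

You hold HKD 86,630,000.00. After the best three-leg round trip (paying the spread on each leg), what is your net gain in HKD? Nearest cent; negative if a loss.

Net profit: HKD 514,489.76

Best loop HKD → SGD → MXN → HKD:
HKD 86,630,000.00 × 0.17861 (sell HKD at bid) = SGD 15,472,984.30
SGD 15,472,984.30 ÷ 0.077487 (buy MXN at ask) = MXN 199,684,905.86
MXN 199,684,905.86 × 0.43641 (sell MXN at bid) = HKD 87,144,489.76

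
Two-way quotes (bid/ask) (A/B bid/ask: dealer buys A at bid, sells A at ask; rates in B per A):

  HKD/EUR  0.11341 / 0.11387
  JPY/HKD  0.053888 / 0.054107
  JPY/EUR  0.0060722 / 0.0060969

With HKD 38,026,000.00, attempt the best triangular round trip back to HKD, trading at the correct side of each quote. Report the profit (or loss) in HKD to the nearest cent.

Best loop HKD → EUR → JPY → HKD:
HKD 38,026,000.00 × 0.11341 (sell HKD at bid) = EUR 4,312,528.66
EUR 4,312,528.66 ÷ 0.0060969 (buy JPY at ask) = JPY 707,331,375
JPY 707,331,375 × 0.053888 (sell JPY at bid) = HKD 38,116,673.13

Net profit: HKD 90,673.13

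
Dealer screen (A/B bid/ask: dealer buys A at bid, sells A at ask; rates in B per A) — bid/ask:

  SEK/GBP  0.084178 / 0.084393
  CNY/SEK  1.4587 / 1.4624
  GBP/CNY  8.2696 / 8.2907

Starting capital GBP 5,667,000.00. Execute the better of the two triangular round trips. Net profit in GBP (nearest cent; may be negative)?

Best loop GBP → CNY → SEK → GBP:
GBP 5,667,000.00 × 8.2696 (sell GBP at bid) = CNY 46,863,823.20
CNY 46,863,823.20 × 1.4587 (sell CNY at bid) = SEK 68,360,258.90
SEK 68,360,258.90 × 0.084178 (sell SEK at bid) = GBP 5,754,429.87

Net profit: GBP 87,429.87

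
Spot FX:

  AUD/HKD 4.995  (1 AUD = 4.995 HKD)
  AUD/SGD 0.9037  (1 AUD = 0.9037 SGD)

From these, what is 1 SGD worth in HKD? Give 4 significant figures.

1 SGD ÷ 0.9037 = 1.10656 AUD
1.10656 AUD × 4.995 = 5.52728 HKD

SGD/HKD = 5.527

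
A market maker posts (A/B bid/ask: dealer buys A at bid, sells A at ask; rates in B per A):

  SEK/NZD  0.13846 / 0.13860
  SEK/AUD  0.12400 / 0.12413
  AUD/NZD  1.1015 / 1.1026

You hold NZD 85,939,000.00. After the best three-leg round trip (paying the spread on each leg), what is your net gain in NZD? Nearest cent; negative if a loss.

Best loop NZD → AUD → SEK → NZD:
NZD 85,939,000.00 ÷ 1.1026 (buy AUD at ask) = AUD 77,942,136.77
AUD 77,942,136.77 ÷ 0.12413 (buy SEK at ask) = SEK 627,907,329.15
SEK 627,907,329.15 × 0.13846 (sell SEK at bid) = NZD 86,940,048.79

Net profit: NZD 1,001,048.79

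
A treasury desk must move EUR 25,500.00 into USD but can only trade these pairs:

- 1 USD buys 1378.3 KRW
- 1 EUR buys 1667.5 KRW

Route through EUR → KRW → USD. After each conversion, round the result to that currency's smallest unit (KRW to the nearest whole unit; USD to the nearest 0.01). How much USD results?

EUR 25,500.00 × 1667.5 = KRW 42,521,250
KRW 42,521,250 ÷ 1378.3 = USD 30,850.50

USD 30,850.50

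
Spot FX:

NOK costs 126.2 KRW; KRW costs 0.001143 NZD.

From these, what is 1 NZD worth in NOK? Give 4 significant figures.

NZD/NOK = 6.933

1 NZD ÷ 0.001143 = 874.891 KRW
874.891 KRW ÷ 126.2 = 6.93257 NOK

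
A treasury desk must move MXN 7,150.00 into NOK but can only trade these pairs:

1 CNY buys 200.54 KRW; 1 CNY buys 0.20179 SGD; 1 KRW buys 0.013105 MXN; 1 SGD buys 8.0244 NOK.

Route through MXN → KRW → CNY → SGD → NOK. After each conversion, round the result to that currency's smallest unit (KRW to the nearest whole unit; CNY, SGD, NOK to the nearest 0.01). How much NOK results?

NOK 4,405.32

MXN 7,150.00 ÷ 0.013105 = KRW 545,593
KRW 545,593 ÷ 200.54 = CNY 2,720.62
CNY 2,720.62 × 0.20179 = SGD 548.99
SGD 548.99 × 8.0244 = NOK 4,405.32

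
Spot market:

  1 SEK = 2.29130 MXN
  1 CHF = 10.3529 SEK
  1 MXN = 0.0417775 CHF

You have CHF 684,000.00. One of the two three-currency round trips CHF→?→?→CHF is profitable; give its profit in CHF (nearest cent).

Profit: CHF 6,191.62

Profitable loop is CHF → MXN → SEK → CHF:
CHF 684,000.00 ÷ 0.0417775 = MXN 16,372,449.28
MXN 16,372,449.28 ÷ 2.29130 = SEK 7,145,484.78
SEK 7,145,484.78 ÷ 10.3529 = CHF 690,191.62
Profit = CHF 690,191.62 − CHF 684,000.00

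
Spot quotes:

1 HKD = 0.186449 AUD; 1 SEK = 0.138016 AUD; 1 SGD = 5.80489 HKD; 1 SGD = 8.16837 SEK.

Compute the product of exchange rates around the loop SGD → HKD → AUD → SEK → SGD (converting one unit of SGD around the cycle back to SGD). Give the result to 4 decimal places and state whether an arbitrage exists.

Around SGD → HKD → AUD → SEK → SGD: 1 × 5.80489 × 0.186449 ÷ 0.138016 ÷ 8.16837 = 0.960040
Product < 1; profitable direction is SGD → SEK → AUD → HKD → SGD.

0.9600 (arbitrage exists)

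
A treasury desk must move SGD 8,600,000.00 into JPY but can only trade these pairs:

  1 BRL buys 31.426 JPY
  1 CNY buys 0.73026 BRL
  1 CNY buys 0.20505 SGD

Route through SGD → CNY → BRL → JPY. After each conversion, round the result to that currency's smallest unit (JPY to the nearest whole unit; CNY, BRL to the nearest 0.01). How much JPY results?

SGD 8,600,000.00 ÷ 0.20505 = CNY 41,940,990.00
CNY 41,940,990.00 × 0.73026 = BRL 30,627,827.36
BRL 30,627,827.36 × 31.426 = JPY 962,510,103

JPY 962,510,103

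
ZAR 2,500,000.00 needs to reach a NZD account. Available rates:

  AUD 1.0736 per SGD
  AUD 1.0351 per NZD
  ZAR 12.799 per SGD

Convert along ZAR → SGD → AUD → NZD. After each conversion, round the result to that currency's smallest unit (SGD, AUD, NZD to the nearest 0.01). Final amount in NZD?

NZD 202,592.87

ZAR 2,500,000.00 ÷ 12.799 = SGD 195,327.76
SGD 195,327.76 × 1.0736 = AUD 209,703.88
AUD 209,703.88 ÷ 1.0351 = NZD 202,592.87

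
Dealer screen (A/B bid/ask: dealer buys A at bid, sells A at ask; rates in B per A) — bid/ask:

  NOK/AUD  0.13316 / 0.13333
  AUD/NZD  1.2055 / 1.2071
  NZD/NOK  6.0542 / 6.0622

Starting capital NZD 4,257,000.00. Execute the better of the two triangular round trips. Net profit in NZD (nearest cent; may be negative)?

Net profit: NZD 106,171.27

Best loop NZD → AUD → NOK → NZD:
NZD 4,257,000.00 ÷ 1.2071 (buy AUD at ask) = AUD 3,526,634.08
AUD 3,526,634.08 ÷ 0.13333 (buy NOK at ask) = NOK 26,450,416.87
NOK 26,450,416.87 ÷ 6.0622 (buy NZD at ask) = NZD 4,363,171.27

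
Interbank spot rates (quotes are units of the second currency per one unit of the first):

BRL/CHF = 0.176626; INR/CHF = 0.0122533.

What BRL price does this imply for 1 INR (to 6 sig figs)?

1 INR × 0.0122533 = 0.0122533 CHF
0.0122533 CHF ÷ 0.176626 = 0.0693743 BRL

INR/BRL = 0.0693743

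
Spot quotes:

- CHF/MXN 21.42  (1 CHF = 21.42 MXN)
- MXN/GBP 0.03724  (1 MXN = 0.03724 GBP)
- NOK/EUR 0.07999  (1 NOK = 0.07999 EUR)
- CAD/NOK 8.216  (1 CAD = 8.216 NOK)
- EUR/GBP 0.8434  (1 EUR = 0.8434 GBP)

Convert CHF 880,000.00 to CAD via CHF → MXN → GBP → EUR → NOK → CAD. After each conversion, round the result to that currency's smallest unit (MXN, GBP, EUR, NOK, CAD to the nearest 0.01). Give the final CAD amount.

CAD 1,266,432.60

CHF 880,000.00 × 21.42 = MXN 18,849,600.00
MXN 18,849,600.00 × 0.03724 = GBP 701,959.10
GBP 701,959.10 ÷ 0.8434 = EUR 832,296.77
EUR 832,296.77 ÷ 0.07999 = NOK 10,405,010.25
NOK 10,405,010.25 ÷ 8.216 = CAD 1,266,432.60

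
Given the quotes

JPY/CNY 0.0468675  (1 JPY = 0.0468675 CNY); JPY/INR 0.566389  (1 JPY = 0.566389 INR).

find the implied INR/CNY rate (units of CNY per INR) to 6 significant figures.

INR/CNY = 0.0827479

1 INR ÷ 0.566389 = 1.76557 JPY
1.76557 JPY × 0.0468675 = 0.0827479 CNY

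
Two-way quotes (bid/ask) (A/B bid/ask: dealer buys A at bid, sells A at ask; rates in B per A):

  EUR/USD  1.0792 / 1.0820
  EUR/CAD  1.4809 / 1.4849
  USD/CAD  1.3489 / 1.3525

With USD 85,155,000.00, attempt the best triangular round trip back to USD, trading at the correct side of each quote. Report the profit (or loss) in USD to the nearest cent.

Best loop USD → EUR → CAD → USD:
USD 85,155,000.00 ÷ 1.0820 (buy EUR at ask) = EUR 78,701,478.74
EUR 78,701,478.74 × 1.4809 (sell EUR at bid) = CAD 116,549,019.87
CAD 116,549,019.87 ÷ 1.3525 (buy USD at ask) = USD 86,173,027.63

Net profit: USD 1,018,027.63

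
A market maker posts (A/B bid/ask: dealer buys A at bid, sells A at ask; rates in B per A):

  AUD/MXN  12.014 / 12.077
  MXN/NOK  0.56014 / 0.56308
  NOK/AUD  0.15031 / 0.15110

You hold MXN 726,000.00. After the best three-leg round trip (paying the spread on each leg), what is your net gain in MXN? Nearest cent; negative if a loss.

Best loop MXN → NOK → AUD → MXN:
MXN 726,000.00 × 0.56014 (sell MXN at bid) = NOK 406,661.64
NOK 406,661.64 × 0.15031 (sell NOK at bid) = AUD 61,125.31
AUD 61,125.31 × 12.014 (sell AUD at bid) = MXN 734,359.49

Net profit: MXN 8,359.49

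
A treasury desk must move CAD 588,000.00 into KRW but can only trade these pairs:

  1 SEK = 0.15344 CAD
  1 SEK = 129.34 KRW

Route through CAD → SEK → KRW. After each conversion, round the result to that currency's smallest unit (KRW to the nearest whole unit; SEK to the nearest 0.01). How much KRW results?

KRW 495,645,986

CAD 588,000.00 ÷ 0.15344 = SEK 3,832,116.79
SEK 3,832,116.79 × 129.34 = KRW 495,645,986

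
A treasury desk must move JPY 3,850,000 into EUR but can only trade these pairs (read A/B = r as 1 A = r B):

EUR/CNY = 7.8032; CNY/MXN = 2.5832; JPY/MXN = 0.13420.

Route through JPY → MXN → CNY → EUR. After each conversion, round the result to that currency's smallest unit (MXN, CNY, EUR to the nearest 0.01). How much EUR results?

EUR 25,632.00

JPY 3,850,000 × 0.13420 = MXN 516,670.00
MXN 516,670.00 ÷ 2.5832 = CNY 200,011.61
CNY 200,011.61 ÷ 7.8032 = EUR 25,632.00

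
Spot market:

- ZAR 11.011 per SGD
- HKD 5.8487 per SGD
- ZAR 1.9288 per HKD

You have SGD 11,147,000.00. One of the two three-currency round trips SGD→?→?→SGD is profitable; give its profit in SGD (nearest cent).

Profitable loop is SGD → HKD → ZAR → SGD:
SGD 11,147,000.00 × 5.8487 = HKD 65,195,458.90
HKD 65,195,458.90 × 1.9288 = ZAR 125,749,001.13
ZAR 125,749,001.13 ÷ 11.011 = SGD 11,420,307.07
Profit = SGD 11,420,307.07 − SGD 11,147,000.00

Profit: SGD 273,307.07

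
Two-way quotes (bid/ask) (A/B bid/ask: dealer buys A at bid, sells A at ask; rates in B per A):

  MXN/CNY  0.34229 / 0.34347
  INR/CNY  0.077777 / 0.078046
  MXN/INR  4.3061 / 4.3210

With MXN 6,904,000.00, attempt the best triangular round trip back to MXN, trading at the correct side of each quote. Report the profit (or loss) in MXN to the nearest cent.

Net profit: MXN 103,451.14

Best loop MXN → CNY → INR → MXN:
MXN 6,904,000.00 × 0.34229 (sell MXN at bid) = CNY 2,363,170.16
CNY 2,363,170.16 ÷ 0.078046 (buy INR at ask) = INR 30,279,196.37
INR 30,279,196.37 ÷ 4.3210 (buy MXN at ask) = MXN 7,007,451.14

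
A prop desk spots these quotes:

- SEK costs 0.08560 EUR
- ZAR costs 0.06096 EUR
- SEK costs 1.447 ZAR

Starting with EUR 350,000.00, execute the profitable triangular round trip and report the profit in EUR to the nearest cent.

Profit: EUR 10,668.13

Profitable loop is EUR → SEK → ZAR → EUR:
EUR 350,000.00 ÷ 0.08560 = SEK 4,088,785.05
SEK 4,088,785.05 × 1.447 = ZAR 5,916,471.96
ZAR 5,916,471.96 × 0.06096 = EUR 360,668.13
Profit = EUR 360,668.13 − EUR 350,000.00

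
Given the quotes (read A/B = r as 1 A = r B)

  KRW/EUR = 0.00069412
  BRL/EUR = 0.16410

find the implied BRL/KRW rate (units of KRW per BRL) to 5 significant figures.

1 BRL × 0.16410 = 0.1641 EUR
0.1641 EUR ÷ 0.00069412 = 236.414 KRW

BRL/KRW = 236.41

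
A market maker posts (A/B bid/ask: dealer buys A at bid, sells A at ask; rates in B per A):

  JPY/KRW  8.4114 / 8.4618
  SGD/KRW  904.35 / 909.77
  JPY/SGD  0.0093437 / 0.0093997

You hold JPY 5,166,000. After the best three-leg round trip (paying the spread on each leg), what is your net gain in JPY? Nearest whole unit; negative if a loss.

Net result: JPY -7,219 (no profitable arbitrage after spreads)

Best loop JPY → SGD → KRW → JPY:
JPY 5,166,000 × 0.0093437 (sell JPY at bid) = SGD 48,269.55
SGD 48,269.55 × 904.35 (sell SGD at bid) = KRW 43,652,571
KRW 43,652,571 ÷ 8.4618 (buy JPY at ask) = JPY 5,158,781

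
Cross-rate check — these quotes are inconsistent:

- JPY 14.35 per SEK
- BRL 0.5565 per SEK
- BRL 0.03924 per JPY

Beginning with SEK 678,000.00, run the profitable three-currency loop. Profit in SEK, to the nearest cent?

Profit: SEK 8,033.66

Profitable loop is SEK → JPY → BRL → SEK:
SEK 678,000.00 × 14.35 = JPY 9,729,300
JPY 9,729,300 × 0.03924 = BRL 381,777.73
BRL 381,777.73 ÷ 0.5565 = SEK 686,033.66
Profit = SEK 686,033.66 − SEK 678,000.00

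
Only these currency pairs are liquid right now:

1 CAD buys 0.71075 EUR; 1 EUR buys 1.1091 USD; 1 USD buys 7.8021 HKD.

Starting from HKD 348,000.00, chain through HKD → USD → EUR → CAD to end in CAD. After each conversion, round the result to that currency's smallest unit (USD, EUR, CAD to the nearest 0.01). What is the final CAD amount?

CAD 56,582.24

HKD 348,000.00 ÷ 7.8021 = USD 44,603.38
USD 44,603.38 ÷ 1.1091 = EUR 40,215.83
EUR 40,215.83 ÷ 0.71075 = CAD 56,582.24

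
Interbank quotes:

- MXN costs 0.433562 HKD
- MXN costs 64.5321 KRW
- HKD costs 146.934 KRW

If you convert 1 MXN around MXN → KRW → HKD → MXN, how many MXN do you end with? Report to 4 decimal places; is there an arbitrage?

Around MXN → KRW → HKD → MXN: 1 × 64.5321 ÷ 146.934 ÷ 0.433562 = 1.012983
Product > 1; profitable direction is MXN → KRW → HKD → MXN.

1.0130 (arbitrage exists)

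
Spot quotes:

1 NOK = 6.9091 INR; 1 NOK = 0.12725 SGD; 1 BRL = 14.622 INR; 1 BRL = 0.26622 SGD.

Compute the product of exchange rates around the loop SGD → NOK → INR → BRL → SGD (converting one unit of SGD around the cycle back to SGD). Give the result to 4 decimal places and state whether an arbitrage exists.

Around SGD → NOK → INR → BRL → SGD: 1 ÷ 0.12725 × 6.9091 ÷ 14.622 × 0.26622 = 0.988548
Product < 1; profitable direction is SGD → BRL → INR → NOK → SGD.

0.9885 (arbitrage exists)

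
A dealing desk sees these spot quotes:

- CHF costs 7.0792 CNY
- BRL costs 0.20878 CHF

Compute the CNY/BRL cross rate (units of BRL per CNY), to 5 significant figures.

1 CNY ÷ 7.0792 = 0.141259 CHF
0.141259 CHF ÷ 0.20878 = 0.676592 BRL

CNY/BRL = 0.67659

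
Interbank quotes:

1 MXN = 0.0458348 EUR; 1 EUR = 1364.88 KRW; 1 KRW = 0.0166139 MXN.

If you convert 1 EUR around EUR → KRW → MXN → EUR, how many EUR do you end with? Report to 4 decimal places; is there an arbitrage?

Around EUR → KRW → MXN → EUR: 1 × 1364.88 × 0.0166139 × 0.0458348 = 1.039349
Product > 1; profitable direction is EUR → KRW → MXN → EUR.

1.0393 (arbitrage exists)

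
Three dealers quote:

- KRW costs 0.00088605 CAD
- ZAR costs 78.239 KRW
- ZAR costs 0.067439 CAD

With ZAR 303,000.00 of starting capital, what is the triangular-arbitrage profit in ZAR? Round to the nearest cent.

Profit: ZAR 8,467.71

Profitable loop is ZAR → KRW → CAD → ZAR:
ZAR 303,000.00 × 78.239 = KRW 23,706,417
KRW 23,706,417 × 0.00088605 = CAD 21,005.07
CAD 21,005.07 ÷ 0.067439 = ZAR 311,467.71
Profit = ZAR 311,467.71 − ZAR 303,000.00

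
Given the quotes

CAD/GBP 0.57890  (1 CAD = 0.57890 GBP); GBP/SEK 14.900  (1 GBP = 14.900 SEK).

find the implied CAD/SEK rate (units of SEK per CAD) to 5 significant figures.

CAD/SEK = 8.6256

1 CAD × 0.57890 = 0.5789 GBP
0.5789 GBP × 14.900 = 8.62561 SEK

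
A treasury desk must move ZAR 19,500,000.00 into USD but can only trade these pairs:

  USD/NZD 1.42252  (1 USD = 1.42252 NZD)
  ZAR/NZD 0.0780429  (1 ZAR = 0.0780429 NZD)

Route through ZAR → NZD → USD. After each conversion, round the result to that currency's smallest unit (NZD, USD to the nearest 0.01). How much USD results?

ZAR 19,500,000.00 × 0.0780429 = NZD 1,521,836.55
NZD 1,521,836.55 ÷ 1.42252 = USD 1,069,817.33

USD 1,069,817.33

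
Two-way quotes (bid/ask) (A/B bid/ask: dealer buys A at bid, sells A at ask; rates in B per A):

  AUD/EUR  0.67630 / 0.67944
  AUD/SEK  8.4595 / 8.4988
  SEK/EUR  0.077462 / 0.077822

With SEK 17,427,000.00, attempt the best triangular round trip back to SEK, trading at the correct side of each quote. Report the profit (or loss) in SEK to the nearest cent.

Net profit: SEK 392,767.02

Best loop SEK → AUD → EUR → SEK:
SEK 17,427,000.00 ÷ 8.4988 (buy AUD at ask) = AUD 2,050,524.78
AUD 2,050,524.78 × 0.67630 (sell AUD at bid) = EUR 1,386,769.91
EUR 1,386,769.91 ÷ 0.077822 (buy SEK at ask) = SEK 17,819,767.02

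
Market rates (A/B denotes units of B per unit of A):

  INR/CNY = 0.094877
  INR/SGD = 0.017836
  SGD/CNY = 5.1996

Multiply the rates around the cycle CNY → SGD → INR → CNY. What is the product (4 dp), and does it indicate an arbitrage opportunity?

Around CNY → SGD → INR → CNY: 1 ÷ 5.1996 ÷ 0.017836 × 0.094877 = 1.023042
Product > 1; profitable direction is CNY → SGD → INR → CNY.

1.0230 (arbitrage exists)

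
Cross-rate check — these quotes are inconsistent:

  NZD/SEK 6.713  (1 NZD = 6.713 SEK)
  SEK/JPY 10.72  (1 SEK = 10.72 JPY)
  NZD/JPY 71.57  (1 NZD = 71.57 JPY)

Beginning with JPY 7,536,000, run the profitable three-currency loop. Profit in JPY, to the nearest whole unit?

Profit: JPY 41,419

Profitable loop is JPY → NZD → SEK → JPY:
JPY 7,536,000 ÷ 71.57 = NZD 105,295.51
NZD 105,295.51 × 6.713 = SEK 706,848.79
SEK 706,848.79 × 10.72 = JPY 7,577,419
Profit = JPY 7,577,419 − JPY 7,536,000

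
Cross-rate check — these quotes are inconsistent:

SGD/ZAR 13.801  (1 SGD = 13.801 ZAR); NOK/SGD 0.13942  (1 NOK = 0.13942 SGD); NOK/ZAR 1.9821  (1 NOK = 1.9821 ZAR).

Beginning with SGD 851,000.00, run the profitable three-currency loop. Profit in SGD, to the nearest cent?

Profitable loop is SGD → NOK → ZAR → SGD:
SGD 851,000.00 ÷ 0.13942 = NOK 6,103,858.84
NOK 6,103,858.84 × 1.9821 = ZAR 12,098,458.61
ZAR 12,098,458.61 ÷ 13.801 = SGD 876,636.38
Profit = SGD 876,636.38 − SGD 851,000.00

Profit: SGD 25,636.38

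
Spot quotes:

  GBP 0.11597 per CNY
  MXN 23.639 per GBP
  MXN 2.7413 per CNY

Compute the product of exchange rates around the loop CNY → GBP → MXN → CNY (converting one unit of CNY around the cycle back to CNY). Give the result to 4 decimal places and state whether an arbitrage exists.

Around CNY → GBP → MXN → CNY: 1 × 0.11597 × 23.639 ÷ 2.7413 = 1.000042
Product ≈ 1 (deviation 0.004%, within rounding noise).

1.0000 (no arbitrage)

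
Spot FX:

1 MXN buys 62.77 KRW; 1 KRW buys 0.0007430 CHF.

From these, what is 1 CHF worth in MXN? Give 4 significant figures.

1 CHF ÷ 0.0007430 = 1345.9 KRW
1345.9 KRW ÷ 62.77 = 21.4417 MXN

CHF/MXN = 21.44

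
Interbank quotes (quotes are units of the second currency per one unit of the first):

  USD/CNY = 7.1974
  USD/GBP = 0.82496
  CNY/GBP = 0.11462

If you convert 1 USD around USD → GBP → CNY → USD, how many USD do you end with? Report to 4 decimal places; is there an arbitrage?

Around USD → GBP → CNY → USD: 1 × 0.82496 ÷ 0.11462 ÷ 7.1974 = 0.999993
Product ≈ 1 (deviation 0.001%, within rounding noise).

1.0000 (no arbitrage)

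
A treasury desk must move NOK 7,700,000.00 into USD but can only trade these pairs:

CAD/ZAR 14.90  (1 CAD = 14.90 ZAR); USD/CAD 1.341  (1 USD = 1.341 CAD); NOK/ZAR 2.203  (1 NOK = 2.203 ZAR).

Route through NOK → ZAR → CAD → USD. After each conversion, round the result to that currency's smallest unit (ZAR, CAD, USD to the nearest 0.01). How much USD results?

USD 848,965.76

NOK 7,700,000.00 × 2.203 = ZAR 16,963,100.00
ZAR 16,963,100.00 ÷ 14.90 = CAD 1,138,463.09
CAD 1,138,463.09 ÷ 1.341 = USD 848,965.76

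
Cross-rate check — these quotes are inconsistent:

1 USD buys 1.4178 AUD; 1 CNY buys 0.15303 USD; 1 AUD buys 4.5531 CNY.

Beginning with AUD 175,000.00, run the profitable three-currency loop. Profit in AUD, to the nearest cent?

Profit: AUD 2,149.25

Profitable loop is AUD → USD → CNY → AUD:
AUD 175,000.00 ÷ 1.4178 = USD 123,430.67
USD 123,430.67 ÷ 0.15303 = CNY 806,578.23
CNY 806,578.23 ÷ 4.5531 = AUD 177,149.25
Profit = AUD 177,149.25 − AUD 175,000.00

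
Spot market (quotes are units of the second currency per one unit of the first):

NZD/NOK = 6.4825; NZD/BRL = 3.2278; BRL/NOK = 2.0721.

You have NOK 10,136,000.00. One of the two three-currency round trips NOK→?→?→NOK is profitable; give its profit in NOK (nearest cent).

Profitable loop is NOK → NZD → BRL → NOK:
NOK 10,136,000.00 ÷ 6.4825 = NZD 1,563,594.29
NZD 1,563,594.29 × 3.2278 = BRL 5,046,969.66
BRL 5,046,969.66 × 2.0721 = NOK 10,457,825.83
Profit = NOK 10,457,825.83 − NOK 10,136,000.00

Profit: NOK 321,825.83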